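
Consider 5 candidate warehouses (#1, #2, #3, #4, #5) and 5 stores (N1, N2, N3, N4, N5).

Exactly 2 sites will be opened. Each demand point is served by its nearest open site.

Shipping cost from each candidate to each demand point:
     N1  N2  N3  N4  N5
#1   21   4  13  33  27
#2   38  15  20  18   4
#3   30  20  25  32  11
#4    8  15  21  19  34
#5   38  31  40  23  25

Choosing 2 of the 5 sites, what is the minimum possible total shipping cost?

Open {#1, #2}.
  N1→#1 21, N2→#1 4, N3→#1 13, N4→#2 18, N5→#2 4  ⇒ total 60.
Compare {#2, #4}: total 65.
Compare {#1, #4}: total 71.
No size-2 selection does better; minimum is 60.

60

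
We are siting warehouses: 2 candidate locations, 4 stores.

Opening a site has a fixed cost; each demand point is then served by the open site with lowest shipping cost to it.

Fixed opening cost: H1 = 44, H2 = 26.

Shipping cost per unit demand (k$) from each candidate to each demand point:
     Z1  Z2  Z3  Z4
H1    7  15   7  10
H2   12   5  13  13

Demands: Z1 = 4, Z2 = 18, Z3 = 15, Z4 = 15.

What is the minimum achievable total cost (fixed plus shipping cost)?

443

Open {H1, H2}: assign each demand point to its cheapest open site.
  Z1→H1 4×7=28, Z2→H2 18×5=90, Z3→H1 15×7=105, Z4→H1 15×10=150
  shipping cost 373, fixed 70 → total 443.
Compare {H2}: shipping cost 528 + fixed 26 = 554.
Compare {H1}: shipping cost 553 + fixed 44 = 597.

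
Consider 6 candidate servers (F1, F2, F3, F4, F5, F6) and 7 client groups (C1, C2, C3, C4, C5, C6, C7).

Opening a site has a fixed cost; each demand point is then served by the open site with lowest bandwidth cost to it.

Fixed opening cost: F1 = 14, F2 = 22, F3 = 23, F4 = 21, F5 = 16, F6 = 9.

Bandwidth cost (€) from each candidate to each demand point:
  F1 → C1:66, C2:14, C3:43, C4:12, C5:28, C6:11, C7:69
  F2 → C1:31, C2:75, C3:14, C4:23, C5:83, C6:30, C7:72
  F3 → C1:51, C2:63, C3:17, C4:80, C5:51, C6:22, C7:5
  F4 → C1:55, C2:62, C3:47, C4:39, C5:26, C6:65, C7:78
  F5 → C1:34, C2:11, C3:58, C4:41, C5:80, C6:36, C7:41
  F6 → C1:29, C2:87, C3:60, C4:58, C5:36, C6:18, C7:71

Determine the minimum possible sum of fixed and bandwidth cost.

162

Open {F1, F3, F6}: assign each demand point to its cheapest open site.
  C1→F6 29, C2→F1 14, C3→F3 17, C4→F1 12, C5→F1 28, C6→F1 11, C7→F3 5
  bandwidth cost 116, fixed 46 → total 162.
Compare {F1, F3, F5}: bandwidth cost 118 + fixed 53 = 171.
Compare {F1, F2, F3}: bandwidth cost 115 + fixed 59 = 174.
Compare {F1, F3}: bandwidth cost 138 + fixed 37 = 175.
All other subsets cost ≥ 171. Minimum total cost: 162.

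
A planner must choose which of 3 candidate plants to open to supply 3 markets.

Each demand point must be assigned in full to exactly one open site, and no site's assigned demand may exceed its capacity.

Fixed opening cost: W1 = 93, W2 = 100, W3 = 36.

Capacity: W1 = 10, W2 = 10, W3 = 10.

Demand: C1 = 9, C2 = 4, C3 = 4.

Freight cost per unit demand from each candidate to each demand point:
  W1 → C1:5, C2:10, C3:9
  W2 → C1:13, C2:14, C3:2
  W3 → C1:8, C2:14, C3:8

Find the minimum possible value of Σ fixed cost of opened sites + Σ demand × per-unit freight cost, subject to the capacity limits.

Open {W1, W3}; cheapest assignment that respects the capacities:
  W1 (cap 10, load 9): C1 — cost 9×5 = 45
  W3 (cap 10, load 8): C2, C3 — cost 4×14 + 4×8 = 88
  Shipping 133, fixed 129 → total 262.
  Any other capacity-feasible assignment to {W1, W3} ships for at least 133.
Compare {W2, W3}: its best feasible assignment gives total 272.
Compare {W1, W2}: its best feasible assignment gives total 302.
Every other set of open sites that can feasibly serve all demand totals ≥ 272 even under its best assignment. Minimum: 262.

262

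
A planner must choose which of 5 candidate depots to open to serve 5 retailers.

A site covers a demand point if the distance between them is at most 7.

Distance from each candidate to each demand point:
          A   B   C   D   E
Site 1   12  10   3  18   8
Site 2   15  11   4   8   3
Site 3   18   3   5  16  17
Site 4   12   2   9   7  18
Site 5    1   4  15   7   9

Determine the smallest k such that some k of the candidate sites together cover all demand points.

2

Coverage sets (demand points within 7 of each site):
  Site 1: {C}
  Site 2: {C, E}
  Site 3: {B, C}
  Site 4: {B, D}
  Site 5: {A, B, D}
No single site covers all 5 demand points.
But {Site 2, Site 5} covers everything, so the minimum is 2.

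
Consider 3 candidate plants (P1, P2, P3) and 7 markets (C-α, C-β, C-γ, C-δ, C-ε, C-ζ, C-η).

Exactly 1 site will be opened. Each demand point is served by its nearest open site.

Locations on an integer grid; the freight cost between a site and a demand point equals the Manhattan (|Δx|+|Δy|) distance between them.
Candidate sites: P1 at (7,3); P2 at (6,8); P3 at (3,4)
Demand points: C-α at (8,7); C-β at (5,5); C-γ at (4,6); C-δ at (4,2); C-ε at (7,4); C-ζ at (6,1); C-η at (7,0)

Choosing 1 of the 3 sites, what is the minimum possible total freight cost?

26

Open {P1}.
  C-α→P1 5, C-β→P1 4, C-γ→P1 6, C-δ→P1 4, C-ε→P1 1, C-ζ→P1 3, C-η→P1 3  ⇒ total 26.
Compare {P3}: total 35.
Compare {P2}: total 40.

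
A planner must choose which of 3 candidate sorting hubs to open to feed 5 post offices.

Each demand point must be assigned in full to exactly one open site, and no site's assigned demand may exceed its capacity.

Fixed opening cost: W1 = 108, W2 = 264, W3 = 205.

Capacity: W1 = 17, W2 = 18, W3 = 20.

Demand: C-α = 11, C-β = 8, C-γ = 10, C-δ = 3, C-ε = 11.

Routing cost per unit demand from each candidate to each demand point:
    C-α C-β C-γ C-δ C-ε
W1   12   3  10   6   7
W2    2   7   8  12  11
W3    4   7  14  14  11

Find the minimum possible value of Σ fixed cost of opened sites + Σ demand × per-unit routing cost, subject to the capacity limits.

Open {W1, W2, W3}; cheapest assignment that respects the capacities:
  W1 (cap 17, load 14): C-δ, C-ε — cost 3×6 + 11×7 = 95
  W2 (cap 18, load 18): C-β, C-γ — cost 8×7 + 10×8 = 136
  W3 (cap 20, load 11): C-α — cost 11×4 = 44
  Shipping 275, fixed 577 → total 852.
  Any other capacity-feasible assignment to {W1, W2, W3} ships for at least 275.
Total demand is 43 and no other set of sites has combined capacity ≥ 43, so {W1, W2, W3} is the only feasible choice of open sites. Minimum: 852.

852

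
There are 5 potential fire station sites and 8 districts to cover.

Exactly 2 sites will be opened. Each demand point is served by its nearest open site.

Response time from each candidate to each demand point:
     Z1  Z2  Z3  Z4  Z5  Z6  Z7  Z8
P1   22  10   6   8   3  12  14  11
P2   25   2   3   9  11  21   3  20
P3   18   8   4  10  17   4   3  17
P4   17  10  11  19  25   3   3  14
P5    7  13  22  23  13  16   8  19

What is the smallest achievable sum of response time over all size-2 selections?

Open {P1, P3}.
  Z1→P3 18, Z2→P3 8, Z3→P3 4, Z4→P1 8, Z5→P1 3, Z6→P3 4, Z7→P3 3, Z8→P1 11  ⇒ total 59.
Compare {P1, P4}: total 61.
Compare {P2, P4}: total 62.
No size-2 selection does better; minimum is 59.

59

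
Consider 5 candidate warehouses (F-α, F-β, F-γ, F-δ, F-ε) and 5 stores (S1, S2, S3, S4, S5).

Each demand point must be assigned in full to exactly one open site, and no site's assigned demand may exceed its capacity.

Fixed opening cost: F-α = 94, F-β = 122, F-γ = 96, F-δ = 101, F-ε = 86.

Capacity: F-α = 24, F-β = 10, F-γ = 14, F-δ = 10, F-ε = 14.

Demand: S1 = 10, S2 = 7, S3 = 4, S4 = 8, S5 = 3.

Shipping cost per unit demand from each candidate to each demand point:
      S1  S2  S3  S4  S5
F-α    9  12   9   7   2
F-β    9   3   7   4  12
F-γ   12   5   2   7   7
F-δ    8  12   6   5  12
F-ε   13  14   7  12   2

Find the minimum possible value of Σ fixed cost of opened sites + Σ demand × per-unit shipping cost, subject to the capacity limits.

Open {F-α, F-γ}; cheapest assignment that respects the capacities:
  F-α (cap 24, load 21): S1, S4, S5 — cost 10×9 + 8×7 + 3×2 = 152
  F-γ (cap 14, load 11): S2, S3 — cost 7×5 + 4×2 = 43
  Shipping 195, fixed 190 → total 385.
  Any other capacity-feasible assignment to {F-α, F-γ} ships for at least 195.
Compare {F-α, F-δ}: its best feasible assignment gives total 451.
Compare {F-α, F-β}: its best feasible assignment gives total 455.
Every other set of open sites that can feasibly serve all demand totals ≥ 451 even under its best assignment. Minimum: 385.

385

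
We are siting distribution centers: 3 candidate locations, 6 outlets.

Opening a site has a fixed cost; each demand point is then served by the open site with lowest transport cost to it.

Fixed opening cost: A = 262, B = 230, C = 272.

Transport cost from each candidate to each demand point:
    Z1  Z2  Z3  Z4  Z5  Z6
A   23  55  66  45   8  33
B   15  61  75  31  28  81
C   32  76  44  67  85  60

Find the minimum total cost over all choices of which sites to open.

492

Open {A}: assign each demand point to its cheapest open site.
  Z1→A 23, Z2→A 55, Z3→A 66, Z4→A 45, Z5→A 8, Z6→A 33
  transport cost 230, fixed 262 → total 492.
Compare {B}: transport cost 291 + fixed 230 = 521.
Compare {C}: transport cost 364 + fixed 272 = 636.
Compare {A, B}: transport cost 208 + fixed 492 = 700.
All other subsets cost ≥ 521. Minimum total cost: 492.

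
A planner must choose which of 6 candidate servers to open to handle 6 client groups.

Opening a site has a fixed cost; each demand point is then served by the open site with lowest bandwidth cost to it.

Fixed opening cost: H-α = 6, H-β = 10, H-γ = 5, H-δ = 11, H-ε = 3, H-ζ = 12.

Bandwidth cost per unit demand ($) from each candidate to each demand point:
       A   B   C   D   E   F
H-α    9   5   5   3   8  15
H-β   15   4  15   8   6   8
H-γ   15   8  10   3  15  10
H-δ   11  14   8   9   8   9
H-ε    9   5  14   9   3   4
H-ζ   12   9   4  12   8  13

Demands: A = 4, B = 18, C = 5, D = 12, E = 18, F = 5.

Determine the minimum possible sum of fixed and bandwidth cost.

262

Open {H-α, H-β, H-ε}: assign each demand point to its cheapest open site.
  A→H-α 4×9=36, B→H-β 18×4=72, C→H-α 5×5=25, D→H-α 12×3=36, E→H-ε 18×3=54, F→H-ε 5×4=20
  bandwidth cost 243, fixed 19 → total 262.
Compare {H-α, H-β, H-γ, H-ε}: bandwidth cost 243 + fixed 24 = 267.
Compare {H-β, H-γ, H-ε, H-ζ}: bandwidth cost 238 + fixed 30 = 268.
Compare {H-α, H-β, H-ε, H-ζ}: bandwidth cost 238 + fixed 31 = 269.
All other subsets cost ≥ 267. Minimum total cost: 262.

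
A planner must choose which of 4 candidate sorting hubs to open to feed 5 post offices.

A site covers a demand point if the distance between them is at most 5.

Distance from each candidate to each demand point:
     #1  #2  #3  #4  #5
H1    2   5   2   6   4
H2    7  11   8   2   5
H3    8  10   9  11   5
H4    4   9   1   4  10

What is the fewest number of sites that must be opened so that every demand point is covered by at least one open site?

Coverage sets (demand points within 5 of each site):
  H1: {#1, #2, #3, #5}
  H2: {#4, #5}
  H3: {#5}
  H4: {#1, #3, #4}
No single site covers all 5 demand points.
But {H1, H2} covers everything, so the minimum is 2.

2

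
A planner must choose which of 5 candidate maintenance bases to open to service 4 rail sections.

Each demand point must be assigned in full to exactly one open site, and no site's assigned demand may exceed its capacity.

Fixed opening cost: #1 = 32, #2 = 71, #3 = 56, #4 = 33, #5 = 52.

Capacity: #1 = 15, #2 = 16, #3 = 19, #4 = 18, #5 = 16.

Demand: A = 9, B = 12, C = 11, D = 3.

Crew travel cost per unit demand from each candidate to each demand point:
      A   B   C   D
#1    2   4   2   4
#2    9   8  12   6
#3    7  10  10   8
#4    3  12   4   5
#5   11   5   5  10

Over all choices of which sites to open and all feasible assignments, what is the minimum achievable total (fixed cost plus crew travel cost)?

Open {#1, #4, #5}; cheapest assignment that respects the capacities:
  #1 (cap 15, load 14): C, D — cost 11×2 + 3×4 = 34
  #4 (cap 18, load 9): A — cost 9×3 = 27
  #5 (cap 16, load 12): B — cost 12×5 = 60
  Shipping 121, fixed 117 → total 238.
  Any other capacity-feasible assignment to {#1, #4, #5} ships for at least 121.
Compare {#1, #3, #4}: its best feasible assignment gives total 288.
Compare {#1, #2, #4}: its best feasible assignment gives total 293.
Every other set of open sites that can feasibly serve all demand totals ≥ 288 even under its best assignment. Minimum: 238.

238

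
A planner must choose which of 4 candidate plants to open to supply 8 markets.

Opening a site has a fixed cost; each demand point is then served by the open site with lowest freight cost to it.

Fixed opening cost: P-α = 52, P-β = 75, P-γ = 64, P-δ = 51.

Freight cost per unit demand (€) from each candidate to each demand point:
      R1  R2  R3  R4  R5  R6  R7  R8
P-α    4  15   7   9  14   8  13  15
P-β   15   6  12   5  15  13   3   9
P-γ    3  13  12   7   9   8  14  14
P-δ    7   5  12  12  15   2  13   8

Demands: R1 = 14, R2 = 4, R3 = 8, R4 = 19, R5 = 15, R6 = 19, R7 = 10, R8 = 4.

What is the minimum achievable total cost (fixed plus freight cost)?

Open {P-β, P-γ, P-δ}: assign each demand point to its cheapest open site.
  R1→P-γ 14×3=42, R2→P-δ 4×5=20, R3→P-β 8×12=96, R4→P-β 19×5=95, R5→P-γ 15×9=135, R6→P-δ 19×2=38, R7→P-β 10×3=30, R8→P-δ 4×8=32
  freight cost 488, fixed 190 → total 678.
Compare {P-α, P-β, P-γ, P-δ}: freight cost 448 + fixed 242 = 690.
Compare {P-α, P-β, P-δ}: freight cost 537 + fixed 178 = 715.
Compare {P-γ, P-δ}: freight cost 626 + fixed 115 = 741.
All other subsets cost ≥ 690. Minimum total cost: 678.

678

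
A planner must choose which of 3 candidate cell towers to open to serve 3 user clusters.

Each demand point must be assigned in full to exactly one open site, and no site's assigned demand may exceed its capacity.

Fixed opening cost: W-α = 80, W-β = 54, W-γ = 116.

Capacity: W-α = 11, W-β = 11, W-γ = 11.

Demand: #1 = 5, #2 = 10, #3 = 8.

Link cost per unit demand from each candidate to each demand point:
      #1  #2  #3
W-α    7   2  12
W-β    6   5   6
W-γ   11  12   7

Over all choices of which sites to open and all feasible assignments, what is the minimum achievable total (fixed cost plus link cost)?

Open {W-α, W-β, W-γ}; cheapest assignment that respects the capacities:
  W-α (cap 11, load 10): #2 — cost 10×2 = 20
  W-β (cap 11, load 5): #1 — cost 5×6 = 30
  W-γ (cap 11, load 8): #3 — cost 8×7 = 56
  Shipping 106, fixed 250 → total 356.
  Any other capacity-feasible assignment to {W-α, W-β, W-γ} ships for at least 106.
Total demand is 23 and no other set of sites has combined capacity ≥ 23, so {W-α, W-β, W-γ} is the only feasible choice of open sites. Minimum: 356.

356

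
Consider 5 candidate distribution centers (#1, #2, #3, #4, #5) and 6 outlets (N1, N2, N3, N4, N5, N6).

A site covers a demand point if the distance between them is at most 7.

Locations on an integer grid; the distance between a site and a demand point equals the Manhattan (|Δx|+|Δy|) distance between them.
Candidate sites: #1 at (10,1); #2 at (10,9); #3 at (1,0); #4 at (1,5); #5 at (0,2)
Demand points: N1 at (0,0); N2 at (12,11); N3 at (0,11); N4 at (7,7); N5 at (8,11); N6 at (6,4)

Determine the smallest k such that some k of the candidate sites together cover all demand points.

Coverage sets (demand points within 7 of each site):
  #1: {N6}
  #2: {N2, N4, N5}
  #3: {N1}
  #4: {N1, N3, N6}
  #5: {N1}
No single site covers all 6 demand points.
But {#2, #4} covers everything, so the minimum is 2.

2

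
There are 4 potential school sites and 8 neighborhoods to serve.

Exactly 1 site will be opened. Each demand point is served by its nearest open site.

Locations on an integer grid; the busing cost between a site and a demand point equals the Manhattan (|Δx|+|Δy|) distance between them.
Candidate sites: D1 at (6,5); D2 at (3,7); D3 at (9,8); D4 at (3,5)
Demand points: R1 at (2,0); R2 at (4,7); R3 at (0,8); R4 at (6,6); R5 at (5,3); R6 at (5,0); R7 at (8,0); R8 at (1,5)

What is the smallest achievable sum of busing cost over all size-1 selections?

42

Open {D4}.
  R1→D4 6, R2→D4 3, R3→D4 6, R4→D4 4, R5→D4 4, R6→D4 7, R7→D4 10, R8→D4 2  ⇒ total 42.
Compare {D1}: total 44.
Compare {D2}: total 48.
No size-1 selection does better; minimum is 42.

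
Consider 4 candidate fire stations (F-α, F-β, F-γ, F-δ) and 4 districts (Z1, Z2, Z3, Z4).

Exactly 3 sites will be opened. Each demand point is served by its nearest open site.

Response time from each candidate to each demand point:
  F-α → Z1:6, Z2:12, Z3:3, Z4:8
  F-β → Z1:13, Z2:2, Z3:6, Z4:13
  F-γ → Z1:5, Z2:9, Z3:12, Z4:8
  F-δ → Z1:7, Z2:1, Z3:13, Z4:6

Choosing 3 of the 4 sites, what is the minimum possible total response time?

Open {F-α, F-γ, F-δ}.
  Z1→F-γ 5, Z2→F-δ 1, Z3→F-α 3, Z4→F-δ 6  ⇒ total 15.
Compare {F-α, F-β, F-δ}: total 16.
Compare {F-α, F-β, F-γ}: total 18.
No size-3 selection does better; minimum is 15.

15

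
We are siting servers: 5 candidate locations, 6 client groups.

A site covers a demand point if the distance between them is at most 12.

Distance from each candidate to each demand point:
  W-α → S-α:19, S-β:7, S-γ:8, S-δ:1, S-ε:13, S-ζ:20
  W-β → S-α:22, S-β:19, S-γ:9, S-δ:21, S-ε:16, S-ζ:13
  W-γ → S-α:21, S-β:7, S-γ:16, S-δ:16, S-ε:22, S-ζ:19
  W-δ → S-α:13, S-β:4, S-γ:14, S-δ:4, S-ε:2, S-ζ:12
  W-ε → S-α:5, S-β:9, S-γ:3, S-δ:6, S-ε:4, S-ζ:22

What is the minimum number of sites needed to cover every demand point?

2

Coverage sets (demand points within 12 of each site):
  W-α: {S-β, S-γ, S-δ}
  W-β: {S-γ}
  W-γ: {S-β}
  W-δ: {S-β, S-δ, S-ε, S-ζ}
  W-ε: {S-α, S-β, S-γ, S-δ, S-ε}
No single site covers all 6 demand points.
But {W-δ, W-ε} covers everything, so the minimum is 2.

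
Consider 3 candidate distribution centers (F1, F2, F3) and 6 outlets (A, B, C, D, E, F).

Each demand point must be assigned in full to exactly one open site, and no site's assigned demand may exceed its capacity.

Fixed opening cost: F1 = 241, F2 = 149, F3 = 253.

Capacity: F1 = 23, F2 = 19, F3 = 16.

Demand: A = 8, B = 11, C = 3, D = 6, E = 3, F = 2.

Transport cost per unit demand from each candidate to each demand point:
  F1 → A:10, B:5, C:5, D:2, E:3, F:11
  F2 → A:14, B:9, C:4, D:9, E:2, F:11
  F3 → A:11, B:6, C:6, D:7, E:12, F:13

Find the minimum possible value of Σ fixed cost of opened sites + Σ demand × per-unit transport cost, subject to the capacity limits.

609

Open {F1, F2}; cheapest assignment that respects the capacities:
  F1 (cap 23, load 19): B, D, F — cost 11×5 + 6×2 + 2×11 = 89
  F2 (cap 19, load 14): A, C, E — cost 8×14 + 3×4 + 3×2 = 130
  Shipping 219, fixed 390 → total 609.
  Any other capacity-feasible assignment to {F1, F2} ships for at least 219.
Compare {F2, F3}: its best feasible assignment gives total 671.
Compare {F1, F3}: its best feasible assignment gives total 698.
Every other set of open sites that can feasibly serve all demand totals ≥ 671 even under its best assignment. Minimum: 609.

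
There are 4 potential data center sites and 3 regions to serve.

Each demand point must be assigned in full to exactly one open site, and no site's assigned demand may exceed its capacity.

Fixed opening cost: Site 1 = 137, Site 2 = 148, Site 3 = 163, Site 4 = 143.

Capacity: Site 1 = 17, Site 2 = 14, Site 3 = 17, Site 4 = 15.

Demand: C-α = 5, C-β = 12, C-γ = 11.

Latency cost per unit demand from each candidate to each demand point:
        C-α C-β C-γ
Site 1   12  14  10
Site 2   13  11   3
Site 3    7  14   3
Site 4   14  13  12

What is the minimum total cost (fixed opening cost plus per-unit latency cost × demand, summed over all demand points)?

Open {Site 2, Site 3}; cheapest assignment that respects the capacities:
  Site 2 (cap 14, load 12): C-β — cost 12×11 = 132
  Site 3 (cap 17, load 16): C-α, C-γ — cost 5×7 + 11×3 = 68
  Shipping 200, fixed 311 → total 511.
  Any other capacity-feasible assignment to {Site 2, Site 3} ships for at least 200.
Compare {Site 3, Site 4}: its best feasible assignment gives total 530.
Compare {Site 1, Site 3}: its best feasible assignment gives total 536.
Every other set of open sites that can feasibly serve all demand totals ≥ 530 even under its best assignment. Minimum: 511.

511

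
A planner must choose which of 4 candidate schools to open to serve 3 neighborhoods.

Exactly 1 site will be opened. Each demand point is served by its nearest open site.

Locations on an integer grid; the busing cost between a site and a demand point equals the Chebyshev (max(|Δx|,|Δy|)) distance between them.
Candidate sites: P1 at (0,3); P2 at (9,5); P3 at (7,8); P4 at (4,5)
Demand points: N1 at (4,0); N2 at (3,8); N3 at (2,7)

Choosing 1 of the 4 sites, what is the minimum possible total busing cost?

10

Open {P4}.
  N1→P4 5, N2→P4 3, N3→P4 2  ⇒ total 10.
Compare {P1}: total 13.
Compare {P3}: total 17.
No size-1 selection does better; minimum is 10.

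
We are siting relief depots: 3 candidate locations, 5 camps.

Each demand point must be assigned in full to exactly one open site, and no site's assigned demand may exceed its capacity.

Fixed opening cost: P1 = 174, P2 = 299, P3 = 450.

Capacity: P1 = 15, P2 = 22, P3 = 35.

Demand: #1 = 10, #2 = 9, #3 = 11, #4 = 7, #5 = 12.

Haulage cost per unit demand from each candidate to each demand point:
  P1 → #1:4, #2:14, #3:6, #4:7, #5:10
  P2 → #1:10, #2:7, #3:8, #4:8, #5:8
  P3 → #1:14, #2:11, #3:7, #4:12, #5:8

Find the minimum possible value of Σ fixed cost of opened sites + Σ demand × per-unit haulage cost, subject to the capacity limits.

1169

Open {P2, P3}; cheapest assignment that respects the capacities:
  P2 (cap 22, load 19): #1, #2 — cost 10×10 + 9×7 = 163
  P3 (cap 35, load 30): #3, #4, #5 — cost 11×7 + 7×12 + 12×8 = 257
  Shipping 420, fixed 749 → total 1169.
  Any other capacity-feasible assignment to {P2, P3} ships for at least 420.
Compare {P1, P2, P3}: its best feasible assignment gives total 1255.
Every other set of open sites that can feasibly serve all demand totals ≥ 1255 even under its best assignment. Minimum: 1169.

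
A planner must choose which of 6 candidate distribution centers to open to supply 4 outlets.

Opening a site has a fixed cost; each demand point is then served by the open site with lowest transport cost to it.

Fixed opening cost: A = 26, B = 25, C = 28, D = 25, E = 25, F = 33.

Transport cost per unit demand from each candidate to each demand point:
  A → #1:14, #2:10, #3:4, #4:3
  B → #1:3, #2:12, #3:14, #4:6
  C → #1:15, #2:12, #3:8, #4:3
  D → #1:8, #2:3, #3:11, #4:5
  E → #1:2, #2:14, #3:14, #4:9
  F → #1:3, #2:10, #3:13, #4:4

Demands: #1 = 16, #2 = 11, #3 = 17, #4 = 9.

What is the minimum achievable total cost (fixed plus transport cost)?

236

Open {A, D, E}: assign each demand point to its cheapest open site.
  #1→E 16×2=32, #2→D 11×3=33, #3→A 17×4=68, #4→A 9×3=27
  transport cost 160, fixed 76 → total 236.
Compare {A, B, D}: transport cost 176 + fixed 76 = 252.
Compare {A, D, F}: transport cost 176 + fixed 84 = 260.
Compare {A, B, D, E}: transport cost 160 + fixed 101 = 261.
All other subsets cost ≥ 252. Minimum total cost: 236.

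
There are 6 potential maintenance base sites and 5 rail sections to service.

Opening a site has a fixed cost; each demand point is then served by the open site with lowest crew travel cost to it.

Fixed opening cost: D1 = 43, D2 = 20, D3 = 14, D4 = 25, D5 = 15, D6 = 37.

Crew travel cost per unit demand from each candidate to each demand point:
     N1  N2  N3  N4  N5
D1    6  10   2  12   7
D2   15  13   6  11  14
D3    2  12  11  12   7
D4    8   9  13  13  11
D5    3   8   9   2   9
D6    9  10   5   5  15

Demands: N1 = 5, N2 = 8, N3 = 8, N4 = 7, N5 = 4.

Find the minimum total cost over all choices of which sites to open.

195

Open {D1, D5}: assign each demand point to its cheapest open site.
  N1→D5 5×3=15, N2→D5 8×8=64, N3→D1 8×2=16, N4→D5 7×2=14, N5→D1 4×7=28
  crew travel cost 137, fixed 58 → total 195.
Compare {D1, D3, D5}: crew travel cost 132 + fixed 72 = 204.
Compare {D2, D5}: crew travel cost 177 + fixed 35 = 212.
Compare {D2, D3, D5}: crew travel cost 164 + fixed 49 = 213.
All other subsets cost ≥ 204. Minimum total cost: 195.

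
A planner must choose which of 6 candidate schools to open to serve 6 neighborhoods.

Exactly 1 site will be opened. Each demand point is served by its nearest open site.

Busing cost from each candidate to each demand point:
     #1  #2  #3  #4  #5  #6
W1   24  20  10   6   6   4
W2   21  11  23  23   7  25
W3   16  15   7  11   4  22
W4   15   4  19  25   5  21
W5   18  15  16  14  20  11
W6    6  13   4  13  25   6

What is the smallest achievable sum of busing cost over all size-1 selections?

Open {W6}.
  #1→W6 6, #2→W6 13, #3→W6 4, #4→W6 13, #5→W6 25, #6→W6 6  ⇒ total 67.
Compare {W1}: total 70.
Compare {W3}: total 75.
No size-1 selection does better; minimum is 67.

67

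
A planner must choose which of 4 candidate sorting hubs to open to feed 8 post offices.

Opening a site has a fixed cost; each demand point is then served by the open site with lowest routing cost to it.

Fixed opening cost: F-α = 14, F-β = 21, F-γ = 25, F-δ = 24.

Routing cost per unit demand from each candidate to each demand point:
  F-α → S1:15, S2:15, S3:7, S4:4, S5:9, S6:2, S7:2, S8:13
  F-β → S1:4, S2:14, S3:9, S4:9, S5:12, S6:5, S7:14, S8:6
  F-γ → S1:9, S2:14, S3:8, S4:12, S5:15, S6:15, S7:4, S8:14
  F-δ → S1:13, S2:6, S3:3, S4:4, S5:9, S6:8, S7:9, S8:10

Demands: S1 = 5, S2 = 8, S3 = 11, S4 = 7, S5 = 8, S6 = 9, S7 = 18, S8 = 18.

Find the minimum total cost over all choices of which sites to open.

422

Open {F-α, F-β, F-δ}: assign each demand point to its cheapest open site.
  S1→F-β 5×4=20, S2→F-δ 8×6=48, S3→F-δ 11×3=33, S4→F-α 7×4=28, S5→F-α 8×9=72, S6→F-α 9×2=18, S7→F-α 18×2=36, S8→F-β 18×6=108
  routing cost 363, fixed 59 → total 422.
Compare {F-α, F-β, F-γ, F-δ}: routing cost 363 + fixed 84 = 447.
Compare {F-β, F-γ, F-δ}: routing cost 426 + fixed 70 = 496.
Compare {F-α, F-β}: routing cost 471 + fixed 35 = 506.
All other subsets cost ≥ 447. Minimum total cost: 422.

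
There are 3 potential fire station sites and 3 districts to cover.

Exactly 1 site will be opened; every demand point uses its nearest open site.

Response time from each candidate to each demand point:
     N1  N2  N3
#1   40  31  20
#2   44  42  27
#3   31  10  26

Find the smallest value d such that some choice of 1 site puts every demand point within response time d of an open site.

31

Open {#3}.
  Farthest demand point is N1 at response time 31 (to #3); all others are ≤ 31.
With {#1} the worst case is 40.
With {#2} the worst case is 44.
No size-1 selection achieves below 31.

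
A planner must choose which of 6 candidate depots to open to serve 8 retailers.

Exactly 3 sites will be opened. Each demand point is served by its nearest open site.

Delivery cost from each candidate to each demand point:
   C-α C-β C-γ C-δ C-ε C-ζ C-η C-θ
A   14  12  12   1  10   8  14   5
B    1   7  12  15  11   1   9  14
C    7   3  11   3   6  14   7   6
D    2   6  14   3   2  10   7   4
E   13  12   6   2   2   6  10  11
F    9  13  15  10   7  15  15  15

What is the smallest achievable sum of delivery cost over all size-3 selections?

Open {B, C, E}.
  C-α→B 1, C-β→C 3, C-γ→E 6, C-δ→E 2, C-ε→E 2, C-ζ→B 1, C-η→C 7, C-θ→C 6  ⇒ total 28.
Compare {B, D, E}: total 29.
Compare {A, B, E}: total 32.
No size-3 selection does better; minimum is 28.

28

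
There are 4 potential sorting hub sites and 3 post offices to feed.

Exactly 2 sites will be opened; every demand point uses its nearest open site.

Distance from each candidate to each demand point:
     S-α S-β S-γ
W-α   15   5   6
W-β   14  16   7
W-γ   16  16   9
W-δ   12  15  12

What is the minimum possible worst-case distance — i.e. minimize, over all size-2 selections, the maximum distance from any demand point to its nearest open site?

12

Open {W-α, W-δ}.
  Farthest demand point is S-α at distance 12 (to W-δ); all others are ≤ 12.
With {W-α, W-β} the worst case is 14.
With {W-α, W-γ} the worst case is 15.
No size-2 selection achieves below 12.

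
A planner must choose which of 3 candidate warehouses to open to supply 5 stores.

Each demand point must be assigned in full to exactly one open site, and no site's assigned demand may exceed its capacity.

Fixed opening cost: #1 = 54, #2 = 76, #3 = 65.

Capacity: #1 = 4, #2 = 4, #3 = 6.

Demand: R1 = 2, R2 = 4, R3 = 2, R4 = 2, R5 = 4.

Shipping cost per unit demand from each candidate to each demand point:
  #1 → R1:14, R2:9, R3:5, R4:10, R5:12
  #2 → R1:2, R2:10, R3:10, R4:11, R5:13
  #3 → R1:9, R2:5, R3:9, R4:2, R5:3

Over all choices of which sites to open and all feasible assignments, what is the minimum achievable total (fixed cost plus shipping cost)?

271

Open {#1, #2, #3}; cheapest assignment that respects the capacities:
  #1 (cap 4, load 4): R2 — cost 4×9 = 36
  #2 (cap 4, load 4): R1, R3 — cost 2×2 + 2×10 = 24
  #3 (cap 6, load 6): R4, R5 — cost 2×2 + 4×3 = 16
  Shipping 76, fixed 195 → total 271.
  Any other capacity-feasible assignment to {#1, #2, #3} ships for at least 76.
Total demand is 14 and no other set of sites has combined capacity ≥ 14, so {#1, #2, #3} is the only feasible choice of open sites. Minimum: 271.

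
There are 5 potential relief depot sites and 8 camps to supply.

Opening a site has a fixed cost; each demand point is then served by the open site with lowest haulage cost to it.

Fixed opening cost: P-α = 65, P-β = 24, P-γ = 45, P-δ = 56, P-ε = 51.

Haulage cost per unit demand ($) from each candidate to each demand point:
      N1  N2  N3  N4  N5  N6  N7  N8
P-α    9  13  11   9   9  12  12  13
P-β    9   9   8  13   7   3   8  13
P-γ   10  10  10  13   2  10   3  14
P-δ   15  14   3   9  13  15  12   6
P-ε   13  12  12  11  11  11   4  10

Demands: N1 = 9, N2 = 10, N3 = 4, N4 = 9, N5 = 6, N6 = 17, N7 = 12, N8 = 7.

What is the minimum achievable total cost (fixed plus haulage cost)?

530

Open {P-β, P-γ, P-δ}: assign each demand point to its cheapest open site.
  N1→P-β 9×9=81, N2→P-β 10×9=90, N3→P-δ 4×3=12, N4→P-δ 9×9=81, N5→P-γ 6×2=12, N6→P-β 17×3=51, N7→P-γ 12×3=36, N8→P-δ 7×6=42
  haulage cost 405, fixed 125 → total 530.
Compare {P-β, P-δ}: haulage cost 495 + fixed 80 = 575.
Compare {P-β, P-δ, P-ε}: haulage cost 447 + fixed 131 = 578.
Compare {P-β, P-γ}: haulage cost 510 + fixed 69 = 579.
All other subsets cost ≥ 575. Minimum total cost: 530.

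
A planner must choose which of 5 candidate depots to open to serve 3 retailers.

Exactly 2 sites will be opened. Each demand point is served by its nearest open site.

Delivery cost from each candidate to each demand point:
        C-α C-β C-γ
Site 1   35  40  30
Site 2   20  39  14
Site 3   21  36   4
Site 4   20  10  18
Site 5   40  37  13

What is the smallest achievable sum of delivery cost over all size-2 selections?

34

Open {Site 3, Site 4}.
  C-α→Site 4 20, C-β→Site 4 10, C-γ→Site 3 4  ⇒ total 34.
Compare {Site 4, Site 5}: total 43.
Compare {Site 2, Site 4}: total 44.
No size-2 selection does better; minimum is 34.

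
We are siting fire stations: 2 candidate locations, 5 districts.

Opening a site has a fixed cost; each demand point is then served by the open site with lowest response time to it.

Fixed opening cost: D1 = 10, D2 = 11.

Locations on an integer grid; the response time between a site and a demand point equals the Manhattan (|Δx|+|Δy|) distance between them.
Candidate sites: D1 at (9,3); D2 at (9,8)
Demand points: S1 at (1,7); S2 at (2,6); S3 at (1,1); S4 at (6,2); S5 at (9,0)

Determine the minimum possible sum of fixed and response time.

49

Open {D1}: assign each demand point to its cheapest open site.
  S1→D1 12, S2→D1 10, S3→D1 10, S4→D1 4, S5→D1 3
  response time 39, fixed 10 → total 49.
Compare {D1, D2}: response time 35 + fixed 21 = 56.
Compare {D2}: response time 50 + fixed 11 = 61.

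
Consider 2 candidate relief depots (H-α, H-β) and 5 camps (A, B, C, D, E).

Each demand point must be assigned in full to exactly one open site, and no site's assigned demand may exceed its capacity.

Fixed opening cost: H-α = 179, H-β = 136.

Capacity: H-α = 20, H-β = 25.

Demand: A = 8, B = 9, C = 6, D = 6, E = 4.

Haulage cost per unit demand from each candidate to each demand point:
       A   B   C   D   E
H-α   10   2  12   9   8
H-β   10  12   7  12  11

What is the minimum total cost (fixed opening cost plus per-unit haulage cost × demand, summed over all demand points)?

Open {H-α, H-β}; cheapest assignment that respects the capacities:
  H-α (cap 20, load 19): B, D, E — cost 9×2 + 6×9 + 4×8 = 104
  H-β (cap 25, load 14): A, C — cost 8×10 + 6×7 = 122
  Shipping 226, fixed 315 → total 541.
  Any other capacity-feasible assignment to {H-α, H-β} ships for at least 226.
Total demand is 33 and no other set of sites has combined capacity ≥ 33, so {H-α, H-β} is the only feasible choice of open sites. Minimum: 541.

541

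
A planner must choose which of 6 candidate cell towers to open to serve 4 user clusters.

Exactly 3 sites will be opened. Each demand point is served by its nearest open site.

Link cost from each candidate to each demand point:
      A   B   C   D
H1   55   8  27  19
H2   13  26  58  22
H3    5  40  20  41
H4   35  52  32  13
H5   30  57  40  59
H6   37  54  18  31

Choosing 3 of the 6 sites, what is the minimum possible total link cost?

46

Open {H1, H3, H4}.
  A→H3 5, B→H1 8, C→H3 20, D→H4 13  ⇒ total 46.
Compare {H1, H3, H6}: total 50.
Compare {H1, H2, H3}: total 52.
No size-3 selection does better; minimum is 46.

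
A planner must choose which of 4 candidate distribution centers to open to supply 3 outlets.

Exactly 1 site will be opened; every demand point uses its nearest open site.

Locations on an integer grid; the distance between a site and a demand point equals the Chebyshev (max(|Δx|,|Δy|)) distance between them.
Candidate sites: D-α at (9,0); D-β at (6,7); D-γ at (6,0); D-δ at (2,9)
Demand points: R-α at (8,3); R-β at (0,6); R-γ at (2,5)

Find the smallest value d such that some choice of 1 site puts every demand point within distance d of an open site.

Open {D-β}.
  Farthest demand point is R-β at distance 6 (to D-β); all others are ≤ 6.
With {D-γ} the worst case is 6.
With {D-δ} the worst case is 6.
No size-1 selection achieves below 6.

6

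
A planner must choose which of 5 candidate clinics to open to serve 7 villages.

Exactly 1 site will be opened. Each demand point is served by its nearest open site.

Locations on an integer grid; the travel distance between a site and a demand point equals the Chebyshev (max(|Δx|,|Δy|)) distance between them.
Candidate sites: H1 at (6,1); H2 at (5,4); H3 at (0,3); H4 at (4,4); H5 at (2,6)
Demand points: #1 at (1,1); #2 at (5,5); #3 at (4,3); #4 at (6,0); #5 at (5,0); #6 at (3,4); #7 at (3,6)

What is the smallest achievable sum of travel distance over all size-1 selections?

Open {H4}.
  #1→H4 3, #2→H4 1, #3→H4 1, #4→H4 4, #5→H4 4, #6→H4 1, #7→H4 2  ⇒ total 16.
Compare {H2}: total 18.
Compare {H1}: total 21.
No size-1 selection does better; minimum is 16.

16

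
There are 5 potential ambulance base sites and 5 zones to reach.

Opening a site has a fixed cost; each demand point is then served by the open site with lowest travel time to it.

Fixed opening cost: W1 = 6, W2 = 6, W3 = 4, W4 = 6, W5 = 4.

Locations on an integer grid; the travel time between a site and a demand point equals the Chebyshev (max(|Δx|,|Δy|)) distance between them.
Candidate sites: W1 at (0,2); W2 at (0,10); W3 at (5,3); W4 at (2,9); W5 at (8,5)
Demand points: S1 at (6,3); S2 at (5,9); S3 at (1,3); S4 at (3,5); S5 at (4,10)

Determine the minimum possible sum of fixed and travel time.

Open {W3, W4}: assign each demand point to its cheapest open site.
  S1→W3 1, S2→W4 3, S3→W3 4, S4→W3 2, S5→W4 2
  travel time 12, fixed 10 → total 22.
Compare {W3}: travel time 20 + fixed 4 = 24.
Compare {W3, W5}: travel time 16 + fixed 8 = 24.
Compare {W1, W5}: travel time 15 + fixed 10 = 25.
All other subsets cost ≥ 24. Minimum total cost: 22.

22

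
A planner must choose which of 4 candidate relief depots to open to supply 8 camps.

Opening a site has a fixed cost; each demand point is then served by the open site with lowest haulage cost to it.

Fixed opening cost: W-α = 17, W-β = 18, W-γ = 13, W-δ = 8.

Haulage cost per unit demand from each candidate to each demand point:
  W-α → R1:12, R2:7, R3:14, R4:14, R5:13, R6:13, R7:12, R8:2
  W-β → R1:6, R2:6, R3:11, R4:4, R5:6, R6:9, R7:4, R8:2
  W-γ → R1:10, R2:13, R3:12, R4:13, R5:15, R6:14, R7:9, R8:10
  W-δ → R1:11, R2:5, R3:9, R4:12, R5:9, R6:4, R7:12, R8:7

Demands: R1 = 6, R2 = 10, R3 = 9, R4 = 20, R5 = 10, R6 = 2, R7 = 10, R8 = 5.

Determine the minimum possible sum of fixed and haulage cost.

391

Open {W-β, W-δ}: assign each demand point to its cheapest open site.
  R1→W-β 6×6=36, R2→W-δ 10×5=50, R3→W-δ 9×9=81, R4→W-β 20×4=80, R5→W-β 10×6=60, R6→W-δ 2×4=8, R7→W-β 10×4=40, R8→W-β 5×2=10
  haulage cost 365, fixed 26 → total 391.
Compare {W-β, W-γ, W-δ}: haulage cost 365 + fixed 39 = 404.
Compare {W-α, W-β, W-δ}: haulage cost 365 + fixed 43 = 408.
Compare {W-β}: haulage cost 403 + fixed 18 = 421.
All other subsets cost ≥ 404. Minimum total cost: 391.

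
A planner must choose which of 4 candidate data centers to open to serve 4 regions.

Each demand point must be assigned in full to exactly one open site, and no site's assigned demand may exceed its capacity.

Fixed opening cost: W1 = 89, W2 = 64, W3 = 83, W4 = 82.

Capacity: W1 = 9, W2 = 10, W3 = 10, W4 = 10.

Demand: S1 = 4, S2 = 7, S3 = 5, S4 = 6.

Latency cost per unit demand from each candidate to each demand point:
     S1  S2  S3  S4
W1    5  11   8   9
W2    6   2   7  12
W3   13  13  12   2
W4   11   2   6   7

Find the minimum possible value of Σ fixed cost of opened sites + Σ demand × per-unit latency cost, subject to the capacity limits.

Open {W2, W3, W4}; cheapest assignment that respects the capacities:
  W2 (cap 10, load 9): S1, S3 — cost 4×6 + 5×7 = 59
  W3 (cap 10, load 6): S4 — cost 6×2 = 12
  W4 (cap 10, load 7): S2 — cost 7×2 = 14
  Shipping 85, fixed 229 → total 314.
  Any other capacity-feasible assignment to {W2, W3, W4} ships for at least 85.
Compare {W1, W2, W3}: its best feasible assignment gives total 322.
Compare {W1, W3, W4}: its best feasible assignment gives total 340.
Every other set of open sites that can feasibly serve all demand totals ≥ 322 even under its best assignment. Minimum: 314.

314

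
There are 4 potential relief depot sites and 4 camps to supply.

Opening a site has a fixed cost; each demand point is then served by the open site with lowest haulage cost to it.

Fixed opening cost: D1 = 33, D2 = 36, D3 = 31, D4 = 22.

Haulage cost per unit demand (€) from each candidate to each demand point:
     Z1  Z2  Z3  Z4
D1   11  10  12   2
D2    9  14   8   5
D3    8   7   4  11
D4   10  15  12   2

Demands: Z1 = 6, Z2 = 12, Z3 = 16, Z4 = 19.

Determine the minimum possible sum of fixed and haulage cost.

287

Open {D3, D4}: assign each demand point to its cheapest open site.
  Z1→D3 6×8=48, Z2→D3 12×7=84, Z3→D3 16×4=64, Z4→D4 19×2=38
  haulage cost 234, fixed 53 → total 287.
Compare {D1, D3}: haulage cost 234 + fixed 64 = 298.
Compare {D1, D3, D4}: haulage cost 234 + fixed 86 = 320.
Compare {D2, D3, D4}: haulage cost 234 + fixed 89 = 323.
All other subsets cost ≥ 298. Minimum total cost: 287.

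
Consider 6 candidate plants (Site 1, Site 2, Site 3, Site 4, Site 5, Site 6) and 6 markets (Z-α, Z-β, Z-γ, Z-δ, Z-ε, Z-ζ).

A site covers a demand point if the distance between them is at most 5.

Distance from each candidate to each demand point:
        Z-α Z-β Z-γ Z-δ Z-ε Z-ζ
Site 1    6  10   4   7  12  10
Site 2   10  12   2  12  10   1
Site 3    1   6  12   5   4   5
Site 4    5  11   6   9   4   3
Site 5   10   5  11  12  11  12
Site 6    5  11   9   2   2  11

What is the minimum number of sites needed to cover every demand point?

3

Coverage sets (demand points within 5 of each site):
  Site 1: {Z-γ}
  Site 2: {Z-γ, Z-ζ}
  Site 3: {Z-α, Z-δ, Z-ε, Z-ζ}
  Site 4: {Z-α, Z-ε, Z-ζ}
  Site 5: {Z-β}
  Site 6: {Z-α, Z-δ, Z-ε}
No 2 sites suffice: every size-2 union leaves at least one demand point uncovered.
But {Site 1, Site 3, Site 5} covers everything, so the minimum is 3.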